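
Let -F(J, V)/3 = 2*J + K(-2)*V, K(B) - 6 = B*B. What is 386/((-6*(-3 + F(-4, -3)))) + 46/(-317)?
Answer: -76499/105561 ≈ -0.72469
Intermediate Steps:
K(B) = 6 + B² (K(B) = 6 + B*B = 6 + B²)
F(J, V) = -30*V - 6*J (F(J, V) = -3*(2*J + (6 + (-2)²)*V) = -3*(2*J + (6 + 4)*V) = -3*(2*J + 10*V) = -30*V - 6*J)
386/((-6*(-3 + F(-4, -3)))) + 46/(-317) = 386/((-6*(-3 + (-30*(-3) - 6*(-4))))) + 46/(-317) = 386/((-6*(-3 + (90 + 24)))) + 46*(-1/317) = 386/((-6*(-3 + 114))) - 46/317 = 386/((-6*111)) - 46/317 = 386/(-666) - 46/317 = 386*(-1/666) - 46/317 = -193/333 - 46/317 = -76499/105561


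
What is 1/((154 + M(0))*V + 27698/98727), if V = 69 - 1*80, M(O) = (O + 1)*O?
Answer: -98727/167215840 ≈ -0.00059042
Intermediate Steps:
M(O) = O*(1 + O) (M(O) = (1 + O)*O = O*(1 + O))
V = -11 (V = 69 - 80 = -11)
1/((154 + M(0))*V + 27698/98727) = 1/((154 + 0*(1 + 0))*(-11) + 27698/98727) = 1/((154 + 0*1)*(-11) + 27698*(1/98727)) = 1/((154 + 0)*(-11) + 27698/98727) = 1/(154*(-11) + 27698/98727) = 1/(-1694 + 27698/98727) = 1/(-167215840/98727) = -98727/167215840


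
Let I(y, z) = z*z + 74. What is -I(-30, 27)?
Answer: -803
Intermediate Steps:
I(y, z) = 74 + z² (I(y, z) = z² + 74 = 74 + z²)
-I(-30, 27) = -(74 + 27²) = -(74 + 729) = -1*803 = -803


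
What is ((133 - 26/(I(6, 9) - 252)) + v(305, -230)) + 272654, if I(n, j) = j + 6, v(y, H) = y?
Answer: 64722830/237 ≈ 2.7309e+5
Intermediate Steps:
I(n, j) = 6 + j
((133 - 26/(I(6, 9) - 252)) + v(305, -230)) + 272654 = ((133 - 26/((6 + 9) - 252)) + 305) + 272654 = ((133 - 26/(15 - 252)) + 305) + 272654 = ((133 - 26/(-237)) + 305) + 272654 = ((133 - 1/237*(-26)) + 305) + 272654 = ((133 + 26/237) + 305) + 272654 = (31547/237 + 305) + 272654 = 103832/237 + 272654 = 64722830/237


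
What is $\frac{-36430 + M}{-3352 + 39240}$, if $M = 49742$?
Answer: $\frac{832}{2243} \approx 0.37093$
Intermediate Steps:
$\frac{-36430 + M}{-3352 + 39240} = \frac{-36430 + 49742}{-3352 + 39240} = \frac{13312}{35888} = 13312 \cdot \frac{1}{35888} = \frac{832}{2243}$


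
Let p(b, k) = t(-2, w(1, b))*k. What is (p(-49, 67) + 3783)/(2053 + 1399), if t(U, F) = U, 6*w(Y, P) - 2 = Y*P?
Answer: 3649/3452 ≈ 1.0571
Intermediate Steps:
w(Y, P) = ⅓ + P*Y/6 (w(Y, P) = ⅓ + (Y*P)/6 = ⅓ + (P*Y)/6 = ⅓ + P*Y/6)
p(b, k) = -2*k
(p(-49, 67) + 3783)/(2053 + 1399) = (-2*67 + 3783)/(2053 + 1399) = (-134 + 3783)/3452 = 3649*(1/3452) = 3649/3452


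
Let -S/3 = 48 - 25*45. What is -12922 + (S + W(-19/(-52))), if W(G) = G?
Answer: -503913/52 ≈ -9690.6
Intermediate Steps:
S = 3231 (S = -3*(48 - 25*45) = -3*(48 - 1125) = -3*(-1077) = 3231)
-12922 + (S + W(-19/(-52))) = -12922 + (3231 - 19/(-52)) = -12922 + (3231 - 19*(-1/52)) = -12922 + (3231 + 19/52) = -12922 + 168031/52 = -503913/52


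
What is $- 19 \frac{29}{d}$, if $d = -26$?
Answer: $\frac{551}{26} \approx 21.192$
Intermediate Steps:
$- 19 \frac{29}{d} = - 19 \frac{29}{-26} = - 19 \cdot 29 \left(- \frac{1}{26}\right) = \left(-19\right) \left(- \frac{29}{26}\right) = \frac{551}{26}$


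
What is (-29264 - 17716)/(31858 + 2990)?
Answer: -1305/968 ≈ -1.3481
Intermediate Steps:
(-29264 - 17716)/(31858 + 2990) = -46980/34848 = -46980*1/34848 = -1305/968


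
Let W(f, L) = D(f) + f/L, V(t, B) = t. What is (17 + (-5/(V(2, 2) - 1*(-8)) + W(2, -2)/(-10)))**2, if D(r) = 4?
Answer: 6561/25 ≈ 262.44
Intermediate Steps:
W(f, L) = 4 + f/L
(17 + (-5/(V(2, 2) - 1*(-8)) + W(2, -2)/(-10)))**2 = (17 + (-5/(2 - 1*(-8)) + (4 + 2/(-2))/(-10)))**2 = (17 + (-5/(2 + 8) + (4 + 2*(-1/2))*(-1/10)))**2 = (17 + (-5/10 + (4 - 1)*(-1/10)))**2 = (17 + (-5*1/10 + 3*(-1/10)))**2 = (17 + (-1/2 - 3/10))**2 = (17 - 4/5)**2 = (81/5)**2 = 6561/25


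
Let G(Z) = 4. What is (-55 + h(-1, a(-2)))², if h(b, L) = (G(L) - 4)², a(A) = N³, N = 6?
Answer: 3025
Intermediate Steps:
a(A) = 216 (a(A) = 6³ = 216)
h(b, L) = 0 (h(b, L) = (4 - 4)² = 0² = 0)
(-55 + h(-1, a(-2)))² = (-55 + 0)² = (-55)² = 3025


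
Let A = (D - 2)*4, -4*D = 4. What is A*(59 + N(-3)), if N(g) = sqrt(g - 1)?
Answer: -708 - 24*I ≈ -708.0 - 24.0*I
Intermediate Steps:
D = -1 (D = -1/4*4 = -1)
N(g) = sqrt(-1 + g)
A = -12 (A = (-1 - 2)*4 = -3*4 = -12)
A*(59 + N(-3)) = -12*(59 + sqrt(-1 - 3)) = -12*(59 + sqrt(-4)) = -12*(59 + 2*I) = -708 - 24*I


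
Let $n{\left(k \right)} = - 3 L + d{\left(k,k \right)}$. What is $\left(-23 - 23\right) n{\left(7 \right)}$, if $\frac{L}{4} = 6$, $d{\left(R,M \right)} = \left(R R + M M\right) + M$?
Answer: $-1518$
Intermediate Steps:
$d{\left(R,M \right)} = M + M^{2} + R^{2}$ ($d{\left(R,M \right)} = \left(R^{2} + M^{2}\right) + M = \left(M^{2} + R^{2}\right) + M = M + M^{2} + R^{2}$)
$L = 24$ ($L = 4 \cdot 6 = 24$)
$n{\left(k \right)} = -72 + k + 2 k^{2}$ ($n{\left(k \right)} = \left(-3\right) 24 + \left(k + k^{2} + k^{2}\right) = -72 + \left(k + 2 k^{2}\right) = -72 + k + 2 k^{2}$)
$\left(-23 - 23\right) n{\left(7 \right)} = \left(-23 - 23\right) \left(-72 + 7 + 2 \cdot 7^{2}\right) = - 46 \left(-72 + 7 + 2 \cdot 49\right) = - 46 \left(-72 + 7 + 98\right) = \left(-46\right) 33 = -1518$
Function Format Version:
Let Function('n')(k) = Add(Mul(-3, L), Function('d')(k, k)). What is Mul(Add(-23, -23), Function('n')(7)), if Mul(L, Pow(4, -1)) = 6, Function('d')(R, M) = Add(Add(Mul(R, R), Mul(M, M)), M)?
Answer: -1518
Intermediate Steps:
Function('d')(R, M) = Add(M, Pow(M, 2), Pow(R, 2)) (Function('d')(R, M) = Add(Add(Pow(R, 2), Pow(M, 2)), M) = Add(Add(Pow(M, 2), Pow(R, 2)), M) = Add(M, Pow(M, 2), Pow(R, 2)))
L = 24 (L = Mul(4, 6) = 24)
Function('n')(k) = Add(-72, k, Mul(2, Pow(k, 2))) (Function('n')(k) = Add(Mul(-3, 24), Add(k, Pow(k, 2), Pow(k, 2))) = Add(-72, Add(k, Mul(2, Pow(k, 2)))) = Add(-72, k, Mul(2, Pow(k, 2))))
Mul(Add(-23, -23), Function('n')(7)) = Mul(Add(-23, -23), Add(-72, 7, Mul(2, Pow(7, 2)))) = Mul(-46, Add(-72, 7, Mul(2, 49))) = Mul(-46, Add(-72, 7, 98)) = Mul(-46, 33) = -1518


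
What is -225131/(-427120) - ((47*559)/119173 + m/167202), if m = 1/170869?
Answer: 11734462446224770633/38269159956417191760 ≈ 0.30663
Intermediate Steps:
m = 1/170869 ≈ 5.8524e-6
-225131/(-427120) - ((47*559)/119173 + m/167202) = -225131/(-427120) - ((47*559)/119173 + (1/170869)/167202) = -225131*(-1/427120) - (26273*(1/119173) + (1/170869)*(1/167202)) = 11849/22480 - (26273/119173 + 1/28569638538) = 11849/22480 - 1*750610113428047/3404729533489074 = 11849/22480 - 750610113428047/3404729533489074 = 11734462446224770633/38269159956417191760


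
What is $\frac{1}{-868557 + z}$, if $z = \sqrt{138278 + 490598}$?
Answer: $- \frac{868557}{754390633373} - \frac{2 \sqrt{157219}}{754390633373} \approx -1.1524 \cdot 10^{-6}$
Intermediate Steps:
$z = 2 \sqrt{157219}$ ($z = \sqrt{628876} = 2 \sqrt{157219} \approx 793.02$)
$\frac{1}{-868557 + z} = \frac{1}{-868557 + 2 \sqrt{157219}}$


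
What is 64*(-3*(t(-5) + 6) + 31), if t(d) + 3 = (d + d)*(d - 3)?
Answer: -13952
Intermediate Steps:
t(d) = -3 + 2*d*(-3 + d) (t(d) = -3 + (d + d)*(d - 3) = -3 + (2*d)*(-3 + d) = -3 + 2*d*(-3 + d))
64*(-3*(t(-5) + 6) + 31) = 64*(-3*((-3 - 6*(-5) + 2*(-5)²) + 6) + 31) = 64*(-3*((-3 + 30 + 2*25) + 6) + 31) = 64*(-3*((-3 + 30 + 50) + 6) + 31) = 64*(-3*(77 + 6) + 31) = 64*(-3*83 + 31) = 64*(-249 + 31) = 64*(-218) = -13952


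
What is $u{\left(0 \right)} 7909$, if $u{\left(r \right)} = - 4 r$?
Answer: $0$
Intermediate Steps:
$u{\left(0 \right)} 7909 = \left(-4\right) 0 \cdot 7909 = 0 \cdot 7909 = 0$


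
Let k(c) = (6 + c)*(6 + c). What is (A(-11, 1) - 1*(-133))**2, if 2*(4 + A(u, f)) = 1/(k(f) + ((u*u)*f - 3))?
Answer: 1856489569/111556 ≈ 16642.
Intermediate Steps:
k(c) = (6 + c)**2
A(u, f) = -4 + 1/(2*(-3 + (6 + f)**2 + f*u**2)) (A(u, f) = -4 + 1/(2*((6 + f)**2 + ((u*u)*f - 3))) = -4 + 1/(2*((6 + f)**2 + (u**2*f - 3))) = -4 + 1/(2*((6 + f)**2 + (f*u**2 - 3))) = -4 + 1/(2*((6 + f)**2 + (-3 + f*u**2))) = -4 + 1/(2*(-3 + (6 + f)**2 + f*u**2)))
(A(-11, 1) - 1*(-133))**2 = ((25/2 - 4*(6 + 1)**2 - 4*1*(-11)**2)/(-3 + (6 + 1)**2 + 1*(-11)**2) - 1*(-133))**2 = ((25/2 - 4*7**2 - 4*1*121)/(-3 + 7**2 + 1*121) + 133)**2 = ((25/2 - 4*49 - 484)/(-3 + 49 + 121) + 133)**2 = ((25/2 - 196 - 484)/167 + 133)**2 = ((1/167)*(-1335/2) + 133)**2 = (-1335/334 + 133)**2 = (43087/334)**2 = 1856489569/111556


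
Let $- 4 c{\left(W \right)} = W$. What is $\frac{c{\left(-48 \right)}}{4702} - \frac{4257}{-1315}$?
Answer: $\frac{10016097}{3091565} \approx 3.2398$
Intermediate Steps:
$c{\left(W \right)} = - \frac{W}{4}$
$\frac{c{\left(-48 \right)}}{4702} - \frac{4257}{-1315} = \frac{\left(- \frac{1}{4}\right) \left(-48\right)}{4702} - \frac{4257}{-1315} = 12 \cdot \frac{1}{4702} - - \frac{4257}{1315} = \frac{6}{2351} + \frac{4257}{1315} = \frac{10016097}{3091565}$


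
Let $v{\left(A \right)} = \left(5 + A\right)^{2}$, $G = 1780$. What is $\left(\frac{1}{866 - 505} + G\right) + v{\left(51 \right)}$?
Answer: $\frac{1774677}{361} \approx 4916.0$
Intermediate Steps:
$\left(\frac{1}{866 - 505} + G\right) + v{\left(51 \right)} = \left(\frac{1}{866 - 505} + 1780\right) + \left(5 + 51\right)^{2} = \left(\frac{1}{361} + 1780\right) + 56^{2} = \left(\frac{1}{361} + 1780\right) + 3136 = \frac{642581}{361} + 3136 = \frac{1774677}{361}$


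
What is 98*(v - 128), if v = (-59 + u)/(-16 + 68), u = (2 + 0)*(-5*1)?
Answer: -329525/26 ≈ -12674.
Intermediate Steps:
u = -10 (u = 2*(-5) = -10)
v = -69/52 (v = (-59 - 10)/(-16 + 68) = -69/52 ≈ -1.3269)
98*(v - 128) = 98*(-69/52 - 128) = 98*(-6725/52) = -329525/26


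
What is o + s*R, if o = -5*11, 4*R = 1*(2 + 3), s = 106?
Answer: 155/2 ≈ 77.500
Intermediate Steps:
R = 5/4 (R = (1*(2 + 3))/4 = (1*5)/4 = (¼)*5 = 5/4 ≈ 1.2500)
o = -55
o + s*R = -55 + 106*(5/4) = -55 + 265/2 = 155/2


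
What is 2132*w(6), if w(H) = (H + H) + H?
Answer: 38376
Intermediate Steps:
w(H) = 3*H (w(H) = 2*H + H = 3*H)
2132*w(6) = 2132*(3*6) = 2132*18 = 38376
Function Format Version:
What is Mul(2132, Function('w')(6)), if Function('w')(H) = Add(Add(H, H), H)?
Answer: 38376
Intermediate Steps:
Function('w')(H) = Mul(3, H) (Function('w')(H) = Add(Mul(2, H), H) = Mul(3, H))
Mul(2132, Function('w')(6)) = Mul(2132, Mul(3, 6)) = Mul(2132, 18) = 38376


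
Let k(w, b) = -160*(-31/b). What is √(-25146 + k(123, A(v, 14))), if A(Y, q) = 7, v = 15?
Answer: I*√1197434/7 ≈ 156.32*I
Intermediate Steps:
k(w, b) = 4960/b (k(w, b) = -160*(-31/b) = -(-4960)/b = 4960/b)
√(-25146 + k(123, A(v, 14))) = √(-25146 + 4960/7) = √(-171062/7) = I*√1197434/7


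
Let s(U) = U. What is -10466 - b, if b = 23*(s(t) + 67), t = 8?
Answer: -12191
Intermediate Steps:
b = 1725 (b = 23*(8 + 67) = 23*75 = 1725)
-10466 - b = -10466 - 1*1725 = -10466 - 1725 = -12191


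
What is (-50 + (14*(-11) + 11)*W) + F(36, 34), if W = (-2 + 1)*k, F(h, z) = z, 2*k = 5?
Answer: 683/2 ≈ 341.50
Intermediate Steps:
k = 5/2 (k = (½)*5 = 5/2 ≈ 2.5000)
W = -5/2 (W = (-2 + 1)*(5/2) = -1*5/2 = -5/2 ≈ -2.5000)
(-50 + (14*(-11) + 11)*W) + F(36, 34) = (-50 + (14*(-11) + 11)*(-5/2)) + 34 = (-50 + (-154 + 11)*(-5/2)) + 34 = (-50 - 143*(-5/2)) + 34 = (-50 + 715/2) + 34 = 615/2 + 34 = 683/2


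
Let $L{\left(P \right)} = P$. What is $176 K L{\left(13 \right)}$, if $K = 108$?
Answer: $247104$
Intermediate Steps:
$176 K L{\left(13 \right)} = 176 \cdot 108 \cdot 13 = 19008 \cdot 13 = 247104$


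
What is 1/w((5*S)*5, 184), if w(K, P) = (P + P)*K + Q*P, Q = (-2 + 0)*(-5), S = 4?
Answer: 1/38640 ≈ 2.5880e-5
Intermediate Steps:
Q = 10 (Q = -2*(-5) = 10)
w(K, P) = 10*P + 2*K*P (w(K, P) = (P + P)*K + 10*P = (2*P)*K + 10*P = 2*K*P + 10*P = 10*P + 2*K*P)
1/w((5*S)*5, 184) = 1/(2*184*(5 + (5*4)*5)) = 1/(2*184*(5 + 20*5)) = 1/(2*184*(5 + 100)) = 1/(2*184*105) = 1/38640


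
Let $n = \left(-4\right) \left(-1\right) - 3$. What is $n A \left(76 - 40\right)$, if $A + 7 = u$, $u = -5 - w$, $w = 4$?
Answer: $-576$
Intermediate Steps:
$n = 1$ ($n = 4 - 3 = 1$)
$u = -9$ ($u = -5 - 4 = -9$)
$A = -16$ ($A = -7 - 9 = -16$)
$n A \left(76 - 40\right) = 1 \left(-16\right) \left(76 - 40\right) = \left(-16\right) 36 = -576$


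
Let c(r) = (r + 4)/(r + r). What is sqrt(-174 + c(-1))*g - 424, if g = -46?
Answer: -424 - 69*I*sqrt(78) ≈ -424.0 - 609.39*I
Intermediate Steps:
c(r) = (4 + r)/(2*r) (c(r) = (4 + r)/((2*r)) = (4 + r)*(1/(2*r)) = (4 + r)/(2*r))
sqrt(-174 + c(-1))*g - 424 = sqrt(-174 + (1/2)*(4 - 1)/(-1))*(-46) - 424 = sqrt(-174 + (1/2)*(-1)*3)*(-46) - 424 = sqrt(-174 - 3/2)*(-46) - 424 = sqrt(-351/2)*(-46) - 424 = (3*I*sqrt(78)/2)*(-46) - 424 = -69*I*sqrt(78) - 424 = -424 - 69*I*sqrt(78)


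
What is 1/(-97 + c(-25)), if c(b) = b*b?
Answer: 1/528 ≈ 0.0018939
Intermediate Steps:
c(b) = b²
1/(-97 + c(-25)) = 1/(-97 + (-25)²) = 1/(-97 + 625) = 1/528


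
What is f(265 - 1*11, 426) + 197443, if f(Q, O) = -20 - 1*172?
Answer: 197251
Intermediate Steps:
f(Q, O) = -192 (f(Q, O) = -20 - 172 = -192)
f(265 - 1*11, 426) + 197443 = -192 + 197443 = 197251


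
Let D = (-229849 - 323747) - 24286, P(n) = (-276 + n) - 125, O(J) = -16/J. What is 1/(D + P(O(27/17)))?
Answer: -27/15613913 ≈ -1.7292e-6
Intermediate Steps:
P(n) = -401 + n
D = -577882 (D = -553596 - 24286 = -577882)
1/(D + P(O(27/17))) = 1/(-577882 + (-401 - 16/(27/17))) = 1/(-577882 + (-401 - 16/(27*(1/17)))) = 1/(-577882 + (-401 - 16/27/17)) = 1/(-577882 + (-401 - 16*17/27)) = 1/(-577882 + (-401 - 272/27)) = 1/(-577882 - 11099/27) = 1/(-15613913/27) = -27/15613913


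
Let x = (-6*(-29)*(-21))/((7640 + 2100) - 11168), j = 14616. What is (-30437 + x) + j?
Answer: -537827/34 ≈ -15818.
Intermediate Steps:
x = 87/34 (x = (174*(-21))/(9740 - 11168) = -3654/(-1428) = -3654*(-1/1428) = 87/34 ≈ 2.5588)
(-30437 + x) + j = (-30437 + 87/34) + 14616 = -1034771/34 + 14616 = -537827/34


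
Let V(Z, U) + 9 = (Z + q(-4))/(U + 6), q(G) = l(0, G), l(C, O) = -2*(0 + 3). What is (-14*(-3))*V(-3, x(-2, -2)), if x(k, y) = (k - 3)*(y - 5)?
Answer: -15876/41 ≈ -387.22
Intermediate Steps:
x(k, y) = (-5 + y)*(-3 + k) (x(k, y) = (-3 + k)*(-5 + y) = (-5 + y)*(-3 + k))
l(C, O) = -6 (l(C, O) = -2*3 = -6)
q(G) = -6
V(Z, U) = -9 + (-6 + Z)/(6 + U) (V(Z, U) = -9 + (Z - 6)/(U + 6) = -9 + (-6 + Z)/(6 + U))
(-14*(-3))*V(-3, x(-2, -2)) = (-14*(-3))*((-60 - 3 - 9*(15 - 5*(-2) - 3*(-2) - 2*(-2)))/(6 + (15 - 5*(-2) - 3*(-2) - 2*(-2)))) = 42*((-60 - 3 - 9*(15 + 10 + 6 + 4))/(6 + (15 + 10 + 6 + 4))) = 42*((-60 - 3 - 9*35)/(6 + 35)) = 42*((-60 - 3 - 315)/41) = 42*((1/41)*(-378)) = 42*(-378/41) = -15876/41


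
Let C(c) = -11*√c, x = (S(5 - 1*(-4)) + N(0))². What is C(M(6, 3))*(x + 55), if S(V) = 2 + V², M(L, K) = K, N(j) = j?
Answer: -76384*√3 ≈ -1.3230e+5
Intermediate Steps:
x = 6889 (x = ((2 + (5 - 1*(-4))²) + 0)² = ((2 + (5 + 4)²) + 0)² = ((2 + 9²) + 0)² = ((2 + 81) + 0)² = (83 + 0)² = 83² = 6889)
C(M(6, 3))*(x + 55) = (-11*√3)*(6889 + 55) = -11*√3*6944 = -76384*√3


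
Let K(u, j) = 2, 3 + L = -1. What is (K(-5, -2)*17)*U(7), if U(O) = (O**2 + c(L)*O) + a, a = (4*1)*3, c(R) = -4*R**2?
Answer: -13158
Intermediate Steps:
L = -4 (L = -3 - 1 = -4)
a = 12 (a = 4*3 = 12)
U(O) = 12 + O**2 - 64*O (U(O) = (O**2 + (-4*(-4)**2)*O) + 12 = (O**2 + (-4*16)*O) + 12 = (O**2 - 64*O) + 12 = 12 + O**2 - 64*O)
(K(-5, -2)*17)*U(7) = (2*17)*(12 + 7**2 - 64*7) = 34*(12 + 49 - 448) = 34*(-387) = -13158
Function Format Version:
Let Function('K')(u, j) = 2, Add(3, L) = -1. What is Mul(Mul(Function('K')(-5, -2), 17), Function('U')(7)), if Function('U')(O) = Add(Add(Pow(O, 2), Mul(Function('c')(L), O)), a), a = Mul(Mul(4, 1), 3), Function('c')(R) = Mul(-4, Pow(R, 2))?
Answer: -13158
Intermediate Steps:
L = -4 (L = Add(-3, -1) = -4)
a = 12 (a = Mul(4, 3) = 12)
Function('U')(O) = Add(12, Pow(O, 2), Mul(-64, O)) (Function('U')(O) = Add(Add(Pow(O, 2), Mul(Mul(-4, Pow(-4, 2)), O)), 12) = Add(Add(Pow(O, 2), Mul(Mul(-4, 16), O)), 12) = Add(Add(Pow(O, 2), Mul(-64, O)), 12) = Add(12, Pow(O, 2), Mul(-64, O)))
Mul(Mul(Function('K')(-5, -2), 17), Function('U')(7)) = Mul(Mul(2, 17), Add(12, Pow(7, 2), Mul(-64, 7))) = Mul(34, Add(12, 49, -448)) = Mul(34, -387) = -13158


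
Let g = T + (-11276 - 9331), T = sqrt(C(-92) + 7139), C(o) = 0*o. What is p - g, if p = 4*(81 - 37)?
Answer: 20783 - 11*sqrt(59) ≈ 20699.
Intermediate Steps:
C(o) = 0
p = 176 (p = 4*44 = 176)
T = 11*sqrt(59) (T = sqrt(0 + 7139) = sqrt(7139) = 11*sqrt(59) ≈ 84.493)
g = -20607 + 11*sqrt(59) (g = 11*sqrt(59) + (-11276 - 9331) = 11*sqrt(59) - 20607 = -20607 + 11*sqrt(59) ≈ -20523.)
p - g = 176 - (-20607 + 11*sqrt(59)) = 176 + (20607 - 11*sqrt(59)) = 20783 - 11*sqrt(59)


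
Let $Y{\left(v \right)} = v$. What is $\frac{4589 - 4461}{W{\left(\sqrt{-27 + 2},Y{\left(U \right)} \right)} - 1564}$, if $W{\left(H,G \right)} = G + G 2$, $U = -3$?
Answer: $- \frac{128}{1573} \approx -0.081373$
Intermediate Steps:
$W{\left(H,G \right)} = 3 G$ ($W{\left(H,G \right)} = G + 2 G = 3 G$)
$\frac{4589 - 4461}{W{\left(\sqrt{-27 + 2},Y{\left(U \right)} \right)} - 1564} = \frac{4589 - 4461}{3 \left(-3\right) - 1564} = \frac{128}{-9 - 1564} = \frac{128}{-1573} = 128 \left(- \frac{1}{1573}\right) = - \frac{128}{1573}$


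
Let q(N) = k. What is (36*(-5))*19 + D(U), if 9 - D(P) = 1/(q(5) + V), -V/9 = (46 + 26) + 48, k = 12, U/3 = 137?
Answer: -3642947/1068 ≈ -3411.0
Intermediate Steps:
U = 411 (U = 3*137 = 411)
V = -1080 (V = -9*((46 + 26) + 48) = -9*(72 + 48) = -9*120 = -1080)
q(N) = 12
D(P) = 9613/1068 (D(P) = 9 - 1/(12 - 1080) = 9 - 1/(-1068) = 9 - 1*(-1/1068) = 9 + 1/1068 = 9613/1068)
(36*(-5))*19 + D(U) = (36*(-5))*19 + 9613/1068 = -180*19 + 9613/1068 = -3420 + 9613/1068 = -3642947/1068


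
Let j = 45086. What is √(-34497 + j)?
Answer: √10589 ≈ 102.90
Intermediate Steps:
√(-34497 + j) = √(-34497 + 45086) = √10589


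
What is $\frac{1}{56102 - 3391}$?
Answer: $\frac{1}{52711} \approx 1.8971 \cdot 10^{-5}$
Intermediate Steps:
$\frac{1}{56102 - 3391} = \frac{1}{52711}$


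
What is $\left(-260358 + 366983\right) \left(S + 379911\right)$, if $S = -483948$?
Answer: $-11092945125$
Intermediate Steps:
$\left(-260358 + 366983\right) \left(S + 379911\right) = \left(-260358 + 366983\right) \left(-483948 + 379911\right) = 106625 \left(-104037\right) = -11092945125$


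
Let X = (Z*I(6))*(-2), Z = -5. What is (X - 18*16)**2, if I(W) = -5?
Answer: 114244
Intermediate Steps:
X = -50 (X = -5*(-5)*(-2) = 25*(-2) = -50)
(X - 18*16)**2 = (-50 - 18*16)**2 = (-50 - 288)**2 = (-338)**2 = 114244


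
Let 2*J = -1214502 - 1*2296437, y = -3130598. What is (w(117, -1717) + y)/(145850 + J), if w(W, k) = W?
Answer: 6260962/3219239 ≈ 1.9449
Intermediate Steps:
J = -3510939/2 (J = (-1214502 - 1*2296437)/2 = (-1214502 - 2296437)/2 = (1/2)*(-3510939) = -3510939/2 ≈ -1.7555e+6)
(w(117, -1717) + y)/(145850 + J) = (117 - 3130598)/(145850 - 3510939/2) = -3130481/(-3219239/2) = -3130481*(-2/3219239) = 6260962/3219239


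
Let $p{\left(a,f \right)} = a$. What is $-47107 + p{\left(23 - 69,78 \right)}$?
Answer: $-47153$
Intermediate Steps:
$-47107 + p{\left(23 - 69,78 \right)} = -47107 + \left(23 - 69\right) = -47107 - 46 = -47153$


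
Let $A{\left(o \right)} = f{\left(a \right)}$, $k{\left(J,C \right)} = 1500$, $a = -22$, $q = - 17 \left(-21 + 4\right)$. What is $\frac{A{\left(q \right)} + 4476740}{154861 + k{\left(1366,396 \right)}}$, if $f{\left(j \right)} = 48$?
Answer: $\frac{4476788}{156361} \approx 28.631$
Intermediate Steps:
$q = 289$ ($q = \left(-17\right) \left(-17\right) = 289$)
$A{\left(o \right)} = 48$
$\frac{A{\left(q \right)} + 4476740}{154861 + k{\left(1366,396 \right)}} = \frac{48 + 4476740}{154861 + 1500} = \frac{4476788}{156361}$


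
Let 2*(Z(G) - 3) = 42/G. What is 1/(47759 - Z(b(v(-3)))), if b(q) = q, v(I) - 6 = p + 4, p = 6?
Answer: 16/764075 ≈ 2.0940e-5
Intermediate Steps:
v(I) = 16 (v(I) = 6 + (6 + 4) = 6 + 10 = 16)
Z(G) = 3 + 21/G (Z(G) = 3 + (42/G)/2 = 3 + 21/G)
1/(47759 - Z(b(v(-3)))) = 1/(47759 - (3 + 21/16)) = 1/(47759 - 1*69/16) = 1/(47759 - 69/16) = 1/(764075/16) = 16/764075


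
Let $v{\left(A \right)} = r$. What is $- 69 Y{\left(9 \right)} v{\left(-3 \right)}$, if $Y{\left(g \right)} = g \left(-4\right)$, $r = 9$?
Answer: $22356$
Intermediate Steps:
$v{\left(A \right)} = 9$
$Y{\left(g \right)} = - 4 g$
$- 69 Y{\left(9 \right)} v{\left(-3 \right)} = - 69 \left(\left(-4\right) 9\right) 9 = \left(-69\right) \left(-36\right) 9 = 2484 \cdot 9 = 22356$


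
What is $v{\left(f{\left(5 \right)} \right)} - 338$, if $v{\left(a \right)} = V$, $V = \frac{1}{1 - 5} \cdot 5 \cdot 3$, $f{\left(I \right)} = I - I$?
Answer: $- \frac{1367}{4} \approx -341.75$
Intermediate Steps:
$f{\left(I \right)} = 0$
$V = - \frac{15}{4}$ ($V = \frac{1}{-4} \cdot 5 \cdot 3 = \left(- \frac{1}{4}\right) 5 \cdot 3 = \left(- \frac{5}{4}\right) 3 = - \frac{15}{4} \approx -3.75$)
$v{\left(a \right)} = - \frac{15}{4}$
$v{\left(f{\left(5 \right)} \right)} - 338 = - \frac{15}{4} - 338 = - \frac{1367}{4}$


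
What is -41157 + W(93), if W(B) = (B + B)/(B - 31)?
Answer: -41154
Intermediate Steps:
W(B) = 2*B/(-31 + B) (W(B) = (2*B)/(-31 + B) = 2*B/(-31 + B))
-41157 + W(93) = -41157 + 2*93/(-31 + 93) = -41157 + 2*93/62 = -41157 + 2*93*(1/62) = -41157 + 3 = -41154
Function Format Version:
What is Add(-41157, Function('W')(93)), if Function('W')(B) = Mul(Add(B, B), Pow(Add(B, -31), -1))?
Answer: -41154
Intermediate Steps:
Function('W')(B) = Mul(2, B, Pow(Add(-31, B), -1)) (Function('W')(B) = Mul(Mul(2, B), Pow(Add(-31, B), -1)) = Mul(2, B, Pow(Add(-31, B), -1)))
Add(-41157, Function('W')(93)) = Add(-41157, Mul(2, 93, Pow(Add(-31, 93), -1))) = Add(-41157, Mul(2, 93, Pow(62, -1))) = Add(-41157, Mul(2, 93, Rational(1, 62))) = Add(-41157, 3) = -41154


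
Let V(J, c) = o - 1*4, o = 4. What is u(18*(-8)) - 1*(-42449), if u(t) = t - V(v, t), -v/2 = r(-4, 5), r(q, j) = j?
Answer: 42305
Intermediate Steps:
v = -10 (v = -2*5 = -10)
V(J, c) = 0 (V(J, c) = 4 - 1*4 = 4 - 4 = 0)
u(t) = t (u(t) = t - 1*0 = t + 0 = t)
u(18*(-8)) - 1*(-42449) = 18*(-8) - 1*(-42449) = -144 + 42449 = 42305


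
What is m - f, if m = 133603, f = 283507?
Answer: -149904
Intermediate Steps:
m - f = 133603 - 1*283507 = 133603 - 283507 = -149904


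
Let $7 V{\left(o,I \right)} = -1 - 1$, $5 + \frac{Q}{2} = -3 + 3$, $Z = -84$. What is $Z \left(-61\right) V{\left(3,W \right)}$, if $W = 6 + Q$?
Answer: $-1464$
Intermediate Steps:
$Q = -10$ ($Q = -10 + 2 \left(-3 + 3\right) = -10 + 2 \cdot 0 = -10 + 0 = -10$)
$W = -4$ ($W = 6 - 10 = -4$)
$V{\left(o,I \right)} = - \frac{2}{7}$ ($V{\left(o,I \right)} = \frac{-1 - 1}{7} = \frac{1}{7} \left(-2\right) = - \frac{2}{7}$)
$Z \left(-61\right) V{\left(3,W \right)} = \left(-84\right) \left(-61\right) \left(- \frac{2}{7}\right) = 5124 \left(- \frac{2}{7}\right) = -1464$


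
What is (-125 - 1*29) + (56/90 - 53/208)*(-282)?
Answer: -401873/1560 ≈ -257.61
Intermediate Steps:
(-125 - 1*29) + (56/90 - 53/208)*(-282) = (-125 - 29) + (56*(1/90) - 53*1/208)*(-282) = -154 + (28/45 - 53/208)*(-282) = -154 + (3439/9360)*(-282) = -154 - 161633/1560 = -401873/1560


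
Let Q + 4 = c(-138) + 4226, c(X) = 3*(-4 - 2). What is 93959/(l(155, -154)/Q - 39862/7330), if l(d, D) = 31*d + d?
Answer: -361922081485/16402881 ≈ -22065.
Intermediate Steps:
l(d, D) = 32*d
c(X) = -18 (c(X) = 3*(-6) = -18)
Q = 4204 (Q = -4 + (-18 + 4226) = -4 + 4208 = 4204)
93959/(l(155, -154)/Q - 39862/7330) = 93959/((32*155)/4204 - 39862/7330) = 93959/(4960*(1/4204) - 39862*1/7330) = 93959/(1240/1051 - 19931/3665) = 93959/(-16402881/3851915) = 93959*(-3851915/16402881) = -361922081485/16402881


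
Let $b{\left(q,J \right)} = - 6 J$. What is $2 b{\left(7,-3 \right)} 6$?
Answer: $216$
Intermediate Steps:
$2 b{\left(7,-3 \right)} 6 = 2 \left(\left(-6\right) \left(-3\right)\right) 6 = 2 \cdot 18 \cdot 6 = 36 \cdot 6 = 216$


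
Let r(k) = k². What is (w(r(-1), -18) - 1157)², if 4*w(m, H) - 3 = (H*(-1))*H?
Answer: 24492601/16 ≈ 1.5308e+6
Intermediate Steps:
w(m, H) = ¾ - H²/4 (w(m, H) = ¾ + ((H*(-1))*H)/4 = ¾ + ((-H)*H)/4 = ¾ + (-H²)/4 = ¾ - H²/4)
(w(r(-1), -18) - 1157)² = ((¾ - ¼*(-18)²) - 1157)² = ((¾ - ¼*324) - 1157)² = ((¾ - 81) - 1157)² = (-321/4 - 1157)² = (-4949/4)² = 24492601/16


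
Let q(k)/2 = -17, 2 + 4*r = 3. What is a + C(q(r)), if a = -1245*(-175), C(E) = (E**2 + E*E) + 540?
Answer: 220727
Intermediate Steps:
r = 1/4 (r = -1/2 + (1/4)*3 = -1/2 + 3/4 = 1/4 ≈ 0.25000)
q(k) = -34 (q(k) = 2*(-17) = -34)
C(E) = 540 + 2*E**2 (C(E) = (E**2 + E**2) + 540 = 2*E**2 + 540 = 540 + 2*E**2)
a = 217875
a + C(q(r)) = 217875 + (540 + 2*(-34)**2) = 217875 + (540 + 2*1156) = 217875 + (540 + 2312) = 217875 + 2852 = 220727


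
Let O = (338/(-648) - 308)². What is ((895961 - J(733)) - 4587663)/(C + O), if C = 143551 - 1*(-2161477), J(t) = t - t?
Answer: -55362872736/35994974407 ≈ -1.5381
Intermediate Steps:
O = 9992201521/104976 (O = (338*(-1/648) - 308)² = (-169/324 - 308)² = (-99961/324)² = 9992201521/104976 ≈ 95186.)
J(t) = 0
C = 2305028 (C = 143551 + 2161477 = 2305028)
((895961 - J(733)) - 4587663)/(C + O) = ((895961 - 1*0) - 4587663)/(2305028 + 9992201521/104976) = ((895961 + 0) - 4587663)/(251964820849/104976) = (895961 - 4587663)*(104976/251964820849) = -3691702*104976/251964820849 = -55362872736/35994974407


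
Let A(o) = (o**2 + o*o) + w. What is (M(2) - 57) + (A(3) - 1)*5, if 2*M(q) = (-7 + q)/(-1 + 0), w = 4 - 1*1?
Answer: 91/2 ≈ 45.500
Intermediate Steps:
w = 3 (w = 4 - 1 = 3)
M(q) = 7/2 - q/2 (M(q) = ((-7 + q)/(-1 + 0))/2 = ((-7 + q)/(-1))/2 = ((-7 + q)*(-1))/2 = (7 - q)/2 = 7/2 - q/2)
A(o) = 3 + 2*o**2 (A(o) = (o**2 + o*o) + 3 = (o**2 + o**2) + 3 = 2*o**2 + 3 = 3 + 2*o**2)
(M(2) - 57) + (A(3) - 1)*5 = ((7/2 - 1/2*2) - 57) + ((3 + 2*3**2) - 1)*5 = ((7/2 - 1) - 57) + ((3 + 2*9) - 1)*5 = (5/2 - 57) + ((3 + 18) - 1)*5 = -109/2 + (21 - 1)*5 = -109/2 + 20*5 = -109/2 + 100 = 91/2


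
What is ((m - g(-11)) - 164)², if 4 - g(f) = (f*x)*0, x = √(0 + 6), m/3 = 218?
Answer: 236196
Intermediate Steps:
m = 654 (m = 3*218 = 654)
x = √6 ≈ 2.4495
g(f) = 4 (g(f) = 4 - f*√6*0 = 4 - 1*0 = 4 + 0 = 4)
((m - g(-11)) - 164)² = ((654 - 1*4) - 164)² = ((654 - 4) - 164)² = (650 - 164)² = 486² = 236196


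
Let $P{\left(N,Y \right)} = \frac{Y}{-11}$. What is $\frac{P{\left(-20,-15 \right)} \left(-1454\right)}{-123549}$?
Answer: $\frac{7270}{453013} \approx 0.016048$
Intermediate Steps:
$P{\left(N,Y \right)} = - \frac{Y}{11}$ ($P{\left(N,Y \right)} = Y \left(- \frac{1}{11}\right) = - \frac{Y}{11}$)
$\frac{P{\left(-20,-15 \right)} \left(-1454\right)}{-123549} = \frac{\left(- \frac{1}{11}\right) \left(-15\right) \left(-1454\right)}{-123549} = \frac{15}{11} \left(-1454\right) \left(- \frac{1}{123549}\right) = \left(- \frac{21810}{11}\right) \left(- \frac{1}{123549}\right) = \frac{7270}{453013}$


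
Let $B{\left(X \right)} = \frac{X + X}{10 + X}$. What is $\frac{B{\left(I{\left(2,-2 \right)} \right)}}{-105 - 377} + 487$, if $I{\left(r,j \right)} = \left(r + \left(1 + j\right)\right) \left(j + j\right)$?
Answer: $\frac{352103}{723} \approx 487.0$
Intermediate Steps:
$I{\left(r,j \right)} = 2 j \left(1 + j + r\right)$ ($I{\left(r,j \right)} = \left(1 + j + r\right) 2 j = 2 j \left(1 + j + r\right)$)
$B{\left(X \right)} = \frac{2 X}{10 + X}$
$\frac{B{\left(I{\left(2,-2 \right)} \right)}}{-105 - 377} + 487 = \frac{2 \cdot 2 \left(-2\right) \left(1 - 2 + 2\right) \frac{1}{10 + 2 \left(-2\right) \left(1 - 2 + 2\right)}}{-105 - 377} + 487 = \frac{2 \cdot 2 \left(-2\right) 1 \frac{1}{10 + 2 \left(-2\right) 1}}{-482} + 487 = - \frac{2 \left(-4\right) \frac{1}{10 - 4}}{482} + 487 = - \frac{2 \left(-4\right) \frac{1}{6}}{482} + 487 = \left(- \frac{1}{482}\right) \left(- \frac{4}{3}\right) + 487 = \frac{2}{723} + 487 = \frac{352103}{723}$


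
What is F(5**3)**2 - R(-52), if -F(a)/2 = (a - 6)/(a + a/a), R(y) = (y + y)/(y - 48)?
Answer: 5119/2025 ≈ 2.5279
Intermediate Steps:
R(y) = 2*y/(-48 + y) (R(y) = (2*y)/(-48 + y) = 2*y/(-48 + y))
F(a) = -2*(-6 + a)/(1 + a) (F(a) = -2*(a - 6)/(a + a/a) = -2*(-6 + a)/(a + 1) = -2*(-6 + a)/(1 + a))
F(5**3)**2 - R(-52) = (2*(6 - 1*5**3)/(1 + 5**3))**2 - 2*(-52)/(-48 - 52) = (2*(6 - 1*125)/(1 + 125))**2 - 2*(-52)/(-100) = (2*(6 - 125)/126)**2 - 2*(-52)*(-1)/100 = (2*(1/126)*(-119))**2 - 1*26/25 = (-17/9)**2 - 26/25 = 289/81 - 26/25 = 5119/2025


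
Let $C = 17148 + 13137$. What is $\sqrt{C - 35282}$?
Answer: $i \sqrt{4997} \approx 70.689 i$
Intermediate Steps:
$C = 30285$
$\sqrt{C - 35282} = \sqrt{30285 - 35282} = \sqrt{-4997} = i \sqrt{4997}$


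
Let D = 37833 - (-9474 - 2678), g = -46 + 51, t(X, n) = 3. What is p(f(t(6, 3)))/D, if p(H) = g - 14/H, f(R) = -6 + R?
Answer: 29/149955 ≈ 0.00019339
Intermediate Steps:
g = 5
D = 49985 (D = 37833 - 1*(-12152) = 37833 + 12152 = 49985)
p(H) = 5 - 14/H
p(f(t(6, 3)))/D = (5 - 14/(-6 + 3))/49985 = (5 - 14/(-3))*(1/49985) = (5 - 14*(-1/3))*(1/49985) = (5 + 14/3)*(1/49985) = (29/3)*(1/49985) = 29/149955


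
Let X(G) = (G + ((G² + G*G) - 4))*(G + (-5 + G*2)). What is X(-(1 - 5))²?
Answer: 50176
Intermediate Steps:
X(G) = (-5 + 3*G)*(-4 + G + 2*G²) (X(G) = (G + ((G² + G²) - 4))*(G + (-5 + 2*G)) = (G + (2*G² - 4))*(-5 + 3*G) = (G + (-4 + 2*G²))*(-5 + 3*G) = (-4 + G + 2*G²)*(-5 + 3*G) = (-5 + 3*G)*(-4 + G + 2*G²))
X(-(1 - 5))² = (20 - (-17)*(1 - 5) - 7*(1 - 5)² + 6*(-(1 - 5))³)² = (20 - (-17)*(-4) - 7*(-1*(-4))² + 6*(-1*(-4))³)² = (20 - 17*4 - 7*4² + 6*4³)² = (20 - 68 - 7*16 + 6*64)² = (20 - 68 - 112 + 384)² = 224² = 50176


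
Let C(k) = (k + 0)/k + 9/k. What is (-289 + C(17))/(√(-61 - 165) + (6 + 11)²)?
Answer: -83079/83747 + 4887*I*√226/1423699 ≈ -0.99202 + 0.051603*I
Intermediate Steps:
C(k) = 1 + 9/k (C(k) = k/k + 9/k = 1 + 9/k)
(-289 + C(17))/(√(-61 - 165) + (6 + 11)²) = (-289 + (9 + 17)/17)/(√(-61 - 165) + (6 + 11)²) = (-289 + (1/17)*26)/(√(-226) + 17²) = (-289 + 26/17)/(I*√226 + 289) = -4887/(17*(289 + I*√226))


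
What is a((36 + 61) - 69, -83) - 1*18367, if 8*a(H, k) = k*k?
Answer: -140047/8 ≈ -17506.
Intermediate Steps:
a(H, k) = k²/8 (a(H, k) = (k*k)/8 = k²/8)
a((36 + 61) - 69, -83) - 1*18367 = (⅛)*(-83)² - 1*18367 = (⅛)*6889 - 18367 = 6889/8 - 18367 = -140047/8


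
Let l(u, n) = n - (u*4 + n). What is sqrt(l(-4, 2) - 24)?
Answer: 2*I*sqrt(2) ≈ 2.8284*I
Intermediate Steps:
l(u, n) = -4*u (l(u, n) = n - (4*u + n) = n - (n + 4*u) = n + (-n - 4*u) = -4*u)
sqrt(l(-4, 2) - 24) = sqrt(-4*(-4) - 24) = sqrt(16 - 24) = sqrt(-8) = 2*I*sqrt(2)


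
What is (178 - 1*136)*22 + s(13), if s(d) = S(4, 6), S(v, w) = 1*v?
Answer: 928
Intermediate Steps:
S(v, w) = v
s(d) = 4
(178 - 1*136)*22 + s(13) = (178 - 1*136)*22 + 4 = (178 - 136)*22 + 4 = 42*22 + 4 = 924 + 4 = 928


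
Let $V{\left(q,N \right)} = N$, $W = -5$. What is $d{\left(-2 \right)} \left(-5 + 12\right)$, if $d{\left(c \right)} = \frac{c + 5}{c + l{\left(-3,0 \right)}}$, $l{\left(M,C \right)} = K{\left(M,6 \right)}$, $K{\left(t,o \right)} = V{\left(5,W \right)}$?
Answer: $-3$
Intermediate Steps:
$K{\left(t,o \right)} = -5$
$l{\left(M,C \right)} = -5$
$d{\left(c \right)} = \frac{5 + c}{-5 + c}$ ($d{\left(c \right)} = \frac{c + 5}{c - 5} = \frac{5 + c}{-5 + c}$)
$d{\left(-2 \right)} \left(-5 + 12\right) = \frac{5 - 2}{-5 - 2} \left(-5 + 12\right) = \frac{1}{-7} \cdot 3 \cdot 7 = \left(- \frac{1}{7}\right) 3 \cdot 7 = \left(- \frac{3}{7}\right) 7 = -3$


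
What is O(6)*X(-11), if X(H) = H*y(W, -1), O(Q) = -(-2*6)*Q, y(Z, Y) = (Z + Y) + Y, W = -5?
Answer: 5544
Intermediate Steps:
y(Z, Y) = Z + 2*Y (y(Z, Y) = (Y + Z) + Y = Z + 2*Y)
O(Q) = 12*Q (O(Q) = -(-12)*Q = 12*Q)
X(H) = -7*H (X(H) = H*(-5 + 2*(-1)) = H*(-5 - 2) = H*(-7) = -7*H)
O(6)*X(-11) = (12*6)*(-7*(-11)) = 72*77 = 5544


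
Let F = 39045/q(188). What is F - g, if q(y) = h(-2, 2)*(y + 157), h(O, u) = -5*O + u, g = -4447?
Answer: 1229975/276 ≈ 4456.4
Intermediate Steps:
h(O, u) = u - 5*O
q(y) = 1884 + 12*y (q(y) = (2 - 5*(-2))*(y + 157) = (2 + 10)*(157 + y) = 12*(157 + y) = 1884 + 12*y)
F = 2603/276 (F = 39045/(1884 + 12*188) = 39045/(1884 + 2256) = 39045/4140 = 39045*(1/4140) = 2603/276 ≈ 9.4312)
F - g = 2603/276 - 1*(-4447) = 2603/276 + 4447 = 1229975/276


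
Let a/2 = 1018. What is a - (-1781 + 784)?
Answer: 3033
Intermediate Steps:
a = 2036 (a = 2*1018 = 2036)
a - (-1781 + 784) = 2036 - (-1781 + 784) = 2036 - 1*(-997) = 2036 + 997 = 3033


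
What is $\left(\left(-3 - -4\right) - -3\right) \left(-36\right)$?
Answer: $-144$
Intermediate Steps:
$\left(\left(-3 - -4\right) - -3\right) \left(-36\right) = \left(\left(-3 + 4\right) + 3\right) \left(-36\right) = \left(1 + 3\right) \left(-36\right) = 4 \left(-36\right) = -144$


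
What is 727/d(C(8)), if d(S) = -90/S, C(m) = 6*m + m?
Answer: -20356/45 ≈ -452.36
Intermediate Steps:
C(m) = 7*m
727/d(C(8)) = 727/((-90/(7*8))) = 727/((-90/56)) = 727/((-90*1/56)) = 727/(-45/28) = 727*(-28/45) = -20356/45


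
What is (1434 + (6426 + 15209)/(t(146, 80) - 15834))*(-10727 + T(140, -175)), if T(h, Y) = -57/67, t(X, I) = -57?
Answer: -16363469163194/1064697 ≈ -1.5369e+7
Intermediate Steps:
T(h, Y) = -57/67 (T(h, Y) = -57*1/67 = -57/67)
(1434 + (6426 + 15209)/(t(146, 80) - 15834))*(-10727 + T(140, -175)) = (1434 + (6426 + 15209)/(-57 - 15834))*(-10727 - 57/67) = (1434 + 21635/(-15891))*(-718766/67) = (1434 + 21635*(-1/15891))*(-718766/67) = (1434 - 21635/15891)*(-718766/67) = (22766059/15891)*(-718766/67) = -16363469163194/1064697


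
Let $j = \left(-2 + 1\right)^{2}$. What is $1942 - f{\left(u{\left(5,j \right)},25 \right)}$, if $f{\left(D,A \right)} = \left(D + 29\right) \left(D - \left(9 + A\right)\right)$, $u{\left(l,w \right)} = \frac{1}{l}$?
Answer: $\frac{73224}{25} \approx 2929.0$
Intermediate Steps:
$j = 1$ ($j = \left(-1\right)^{2} = 1$)
$f{\left(D,A \right)} = \left(29 + D\right) \left(-9 + D - A\right)$
$1942 - f{\left(u{\left(5,j \right)},25 \right)} = 1942 - \left(-261 + \left(\frac{1}{5}\right)^{2} - 725 + \frac{20}{5} - \frac{25}{5}\right) = 1942 - \left(-261 + \left(\frac{1}{5}\right)^{2} - 725 + 20 \cdot \frac{1}{5} - 25 \cdot \frac{1}{5}\right) = 1942 - \left(-261 + \frac{1}{25} - 725 + 4 - 5\right) = 1942 - - \frac{24674}{25} = 1942 + \frac{24674}{25} = \frac{73224}{25}$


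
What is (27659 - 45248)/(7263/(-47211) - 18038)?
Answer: 21292161/21835879 ≈ 0.97510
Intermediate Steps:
(27659 - 45248)/(7263/(-47211) - 18038) = -17589/(7263*(-1/47211) - 18038) = -17589/(-2421/15737 - 18038) = -17589/(-283866427/15737) = -17589*(-15737/283866427) = 21292161/21835879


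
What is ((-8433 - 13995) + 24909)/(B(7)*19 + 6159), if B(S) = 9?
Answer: 827/2110 ≈ 0.39194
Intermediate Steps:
((-8433 - 13995) + 24909)/(B(7)*19 + 6159) = ((-8433 - 13995) + 24909)/(9*19 + 6159) = (-22428 + 24909)/(171 + 6159) = 2481/6330 = 2481*(1/6330) = 827/2110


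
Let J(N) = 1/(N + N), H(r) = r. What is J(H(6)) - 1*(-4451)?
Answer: 53413/12 ≈ 4451.1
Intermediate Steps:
J(N) = 1/(2*N)
J(H(6)) - 1*(-4451) = (½)/6 - 1*(-4451) = (½)*(⅙) + 4451 = 1/12 + 4451 = 53413/12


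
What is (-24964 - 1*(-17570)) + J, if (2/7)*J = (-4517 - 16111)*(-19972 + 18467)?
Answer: 108650596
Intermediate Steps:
J = 108657990 (J = 7*((-4517 - 16111)*(-19972 + 18467))/2 = 7*(-20628*(-1505))/2 = (7/2)*31045140 = 108657990)
(-24964 - 1*(-17570)) + J = (-24964 - 1*(-17570)) + 108657990 = (-24964 + 17570) + 108657990 = -7394 + 108657990 = 108650596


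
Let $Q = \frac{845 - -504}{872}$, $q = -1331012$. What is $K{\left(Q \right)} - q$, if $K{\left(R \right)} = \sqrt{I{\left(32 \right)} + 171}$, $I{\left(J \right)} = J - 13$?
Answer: $1331012 + \sqrt{190} \approx 1.331 \cdot 10^{6}$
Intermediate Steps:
$Q = \frac{1349}{872}$ ($Q = \left(845 + 504\right) \frac{1}{872} = 1349 \cdot \frac{1}{872} = \frac{1349}{872} \approx 1.547$)
$I{\left(J \right)} = -13 + J$ ($I{\left(J \right)} = J - 13 = -13 + J$)
$K{\left(R \right)} = \sqrt{190}$ ($K{\left(R \right)} = \sqrt{\left(-13 + 32\right) + 171} = \sqrt{19 + 171} = \sqrt{190}$)
$K{\left(Q \right)} - q = \sqrt{190} - -1331012 = \sqrt{190} + 1331012 = 1331012 + \sqrt{190}$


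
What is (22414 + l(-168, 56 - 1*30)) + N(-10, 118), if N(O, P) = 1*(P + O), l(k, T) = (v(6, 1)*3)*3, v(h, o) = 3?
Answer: 22549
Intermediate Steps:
l(k, T) = 27 (l(k, T) = (3*3)*3 = 9*3 = 27)
N(O, P) = O + P (N(O, P) = 1*(O + P) = O + P)
(22414 + l(-168, 56 - 1*30)) + N(-10, 118) = (22414 + 27) + (-10 + 118) = 22441 + 108 = 22549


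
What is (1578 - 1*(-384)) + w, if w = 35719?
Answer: 37681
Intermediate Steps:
(1578 - 1*(-384)) + w = (1578 - 1*(-384)) + 35719 = (1578 + 384) + 35719 = 1962 + 35719 = 37681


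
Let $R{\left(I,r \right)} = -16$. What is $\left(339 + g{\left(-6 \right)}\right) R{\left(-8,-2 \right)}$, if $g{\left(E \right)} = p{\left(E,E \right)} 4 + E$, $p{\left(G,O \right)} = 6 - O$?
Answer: $-6096$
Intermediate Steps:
$g{\left(E \right)} = 24 - 3 E$ ($g{\left(E \right)} = \left(6 - E\right) 4 + E = \left(24 - 4 E\right) + E = 24 - 3 E$)
$\left(339 + g{\left(-6 \right)}\right) R{\left(-8,-2 \right)} = \left(339 + \left(24 - -18\right)\right) \left(-16\right) = \left(339 + \left(24 + 18\right)\right) \left(-16\right) = \left(339 + 42\right) \left(-16\right) = 381 \left(-16\right) = -6096$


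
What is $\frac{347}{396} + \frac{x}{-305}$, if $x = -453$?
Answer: $\frac{285223}{120780} \approx 2.3615$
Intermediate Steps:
$\frac{347}{396} + \frac{x}{-305} = \frac{347}{396} - \frac{453}{-305} = 347 \cdot \frac{1}{396} - - \frac{453}{305} = \frac{347}{396} + \frac{453}{305} = \frac{285223}{120780}$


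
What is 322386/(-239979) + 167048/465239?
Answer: -36632842754/37215863327 ≈ -0.98433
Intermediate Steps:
322386/(-239979) + 167048/465239 = 322386*(-1/239979) + 167048*(1/465239) = -107462/79993 + 167048/465239 = -36632842754/37215863327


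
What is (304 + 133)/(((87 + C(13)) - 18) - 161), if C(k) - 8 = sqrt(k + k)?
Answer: -966/185 - 23*sqrt(26)/370 ≈ -5.5386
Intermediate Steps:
C(k) = 8 + sqrt(2)*sqrt(k) (C(k) = 8 + sqrt(k + k) = 8 + sqrt(2*k) = 8 + sqrt(2)*sqrt(k))
(304 + 133)/(((87 + C(13)) - 18) - 161) = (304 + 133)/(((87 + (8 + sqrt(2)*sqrt(13))) - 18) - 161) = 437/(((87 + (8 + sqrt(26))) - 18) - 161) = 437/(((95 + sqrt(26)) - 18) - 161) = 437/((77 + sqrt(26)) - 161) = 437/(-84 + sqrt(26))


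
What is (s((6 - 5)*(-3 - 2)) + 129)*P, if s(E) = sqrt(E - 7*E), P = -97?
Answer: -12513 - 97*sqrt(30) ≈ -13044.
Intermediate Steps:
s(E) = sqrt(6)*sqrt(-E) (s(E) = sqrt(-6*E) = sqrt(6)*sqrt(-E))
(s((6 - 5)*(-3 - 2)) + 129)*P = (sqrt(6)*sqrt(-(6 - 5)*(-3 - 2)) + 129)*(-97) = (sqrt(6)*sqrt(-(-5)) + 129)*(-97) = (sqrt(6)*sqrt(-1*(-5)) + 129)*(-97) = (sqrt(6)*sqrt(5) + 129)*(-97) = (sqrt(30) + 129)*(-97) = (129 + sqrt(30))*(-97) = -12513 - 97*sqrt(30)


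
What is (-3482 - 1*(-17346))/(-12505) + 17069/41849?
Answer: -366746691/523321745 ≈ -0.70081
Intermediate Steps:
(-3482 - 1*(-17346))/(-12505) + 17069/41849 = (-3482 + 17346)*(-1/12505) + 17069*(1/41849) = 13864*(-1/12505) + 17069/41849 = -13864/12505 + 17069/41849 = -366746691/523321745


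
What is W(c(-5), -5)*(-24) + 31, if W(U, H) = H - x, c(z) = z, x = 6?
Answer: 295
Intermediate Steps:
W(U, H) = -6 + H (W(U, H) = H - 1*6 = H - 6 = -6 + H)
W(c(-5), -5)*(-24) + 31 = (-6 - 5)*(-24) + 31 = -11*(-24) + 31 = 264 + 31 = 295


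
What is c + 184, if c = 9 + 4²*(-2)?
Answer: 161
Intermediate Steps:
c = -23 (c = 9 + 16*(-2) = 9 - 32 = -23)
c + 184 = -23 + 184 = 161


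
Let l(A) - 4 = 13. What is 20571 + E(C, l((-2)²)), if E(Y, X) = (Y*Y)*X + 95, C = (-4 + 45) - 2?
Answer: 46523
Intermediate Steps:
l(A) = 17 (l(A) = 4 + 13 = 17)
C = 39 (C = 41 - 2 = 39)
E(Y, X) = 95 + X*Y² (E(Y, X) = Y²*X + 95 = X*Y² + 95 = 95 + X*Y²)
20571 + E(C, l((-2)²)) = 20571 + (95 + 17*39²) = 20571 + (95 + 17*1521) = 20571 + (95 + 25857) = 20571 + 25952 = 46523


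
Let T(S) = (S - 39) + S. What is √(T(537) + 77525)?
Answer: 4*√4910 ≈ 280.29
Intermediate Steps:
T(S) = -39 + 2*S (T(S) = (-39 + S) + S = -39 + 2*S)
√(T(537) + 77525) = √((-39 + 2*537) + 77525) = √((-39 + 1074) + 77525) = √(1035 + 77525) = √78560 = 4*√4910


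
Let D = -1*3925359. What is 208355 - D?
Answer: 4133714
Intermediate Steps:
D = -3925359
208355 - D = 208355 - 1*(-3925359) = 208355 + 3925359 = 4133714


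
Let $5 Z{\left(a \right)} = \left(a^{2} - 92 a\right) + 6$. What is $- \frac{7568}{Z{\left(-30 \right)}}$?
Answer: $- \frac{18920}{1833} \approx -10.322$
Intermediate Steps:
$Z{\left(a \right)} = \frac{6}{5} - \frac{92 a}{5} + \frac{a^{2}}{5}$ ($Z{\left(a \right)} = \frac{\left(a^{2} - 92 a\right) + 6}{5} = \frac{6 + a^{2} - 92 a}{5} = \frac{6}{5} - \frac{92 a}{5} + \frac{a^{2}}{5}$)
$- \frac{7568}{Z{\left(-30 \right)}} = - \frac{7568}{\frac{6}{5} - -552 + \frac{\left(-30\right)^{2}}{5}} = - \frac{7568}{\frac{6}{5} + 552 + \frac{1}{5} \cdot 900} = - \frac{7568}{\frac{6}{5} + 552 + 180} = - \frac{7568}{\frac{3666}{5}} = \left(-7568\right) \frac{5}{3666} = - \frac{18920}{1833}$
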